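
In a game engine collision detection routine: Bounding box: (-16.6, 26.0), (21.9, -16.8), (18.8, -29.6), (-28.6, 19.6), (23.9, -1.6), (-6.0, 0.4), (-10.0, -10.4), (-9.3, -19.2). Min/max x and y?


x range: [-28.6, 23.9]
y range: [-29.6, 26]
Bounding box: (-28.6,-29.6) to (23.9,26)

(-28.6,-29.6) to (23.9,26)


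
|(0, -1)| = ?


|u| = sqrt(0^2 + (-1)^2) = sqrt(1) = 1

1


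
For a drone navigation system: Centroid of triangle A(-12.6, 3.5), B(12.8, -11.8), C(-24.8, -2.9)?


Centroid = ((x_A+x_B+x_C)/3, (y_A+y_B+y_C)/3)
= (((-12.6)+12.8+(-24.8))/3, (3.5+(-11.8)+(-2.9))/3)
= (-8.2, -3.7333)

(-8.2, -3.7333)


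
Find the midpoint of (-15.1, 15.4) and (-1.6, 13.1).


M = (((-15.1)+(-1.6))/2, (15.4+13.1)/2)
= (-8.35, 14.25)

(-8.35, 14.25)


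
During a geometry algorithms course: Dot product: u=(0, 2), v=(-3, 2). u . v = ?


u . v = u_x*v_x + u_y*v_y = 0*(-3) + 2*2
= 0 + 4 = 4

4


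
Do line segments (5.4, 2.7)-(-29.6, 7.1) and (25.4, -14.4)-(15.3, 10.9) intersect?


Cross products: d1=333.29, d2=1174.35, d3=510.5, d4=-330.56
d1*d2 < 0 and d3*d4 < 0? no

No, they don't intersect


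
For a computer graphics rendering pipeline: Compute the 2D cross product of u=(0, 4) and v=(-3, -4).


u x v = u_x*v_y - u_y*v_x = 0*(-4) - 4*(-3)
= 0 - (-12) = 12

12


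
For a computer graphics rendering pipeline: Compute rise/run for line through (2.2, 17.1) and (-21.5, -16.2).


slope = (y2-y1)/(x2-x1) = ((-16.2)-17.1)/((-21.5)-2.2) = (-33.3)/(-23.7) = 1.4051

1.4051


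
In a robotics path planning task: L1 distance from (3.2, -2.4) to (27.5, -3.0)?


|3.2-27.5| + |(-2.4)-(-3)| = 24.3 + 0.6 = 24.9

24.9


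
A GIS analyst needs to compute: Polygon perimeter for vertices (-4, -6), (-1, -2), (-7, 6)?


Sides: (-4, -6)->(-1, -2): sqrt(25) = 5, (-1, -2)->(-7, 6): sqrt(100) = 10, (-7, 6)->(-4, -6): sqrt(153) = 12.369317
Sum = 27.369317
Perimeter = 27.3693

27.3693


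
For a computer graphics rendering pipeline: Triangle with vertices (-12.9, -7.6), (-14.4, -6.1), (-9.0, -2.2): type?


Side lengths squared: AB^2=4.5, BC^2=44.37, CA^2=44.37
Sorted: [4.5, 44.37, 44.37]
By sides: Isosceles, By angles: Acute

Isosceles, Acute


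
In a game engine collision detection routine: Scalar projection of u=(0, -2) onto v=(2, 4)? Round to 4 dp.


u.v = -8, |v| = sqrt(20) = 4.4721
Scalar projection = u.v / |v| = -8 / sqrt(20) = -1.7889

-1.7889


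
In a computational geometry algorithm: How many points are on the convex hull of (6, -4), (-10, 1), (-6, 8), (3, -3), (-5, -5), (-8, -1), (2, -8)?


Convex hull vertices (CCW): (-10, 1), (-5, -5), (2, -8), (6, -4), (-6, 8)
Count = 5

5


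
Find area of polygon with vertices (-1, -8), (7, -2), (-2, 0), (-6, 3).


Shoelace sum: ((-1)*(-2) - 7*(-8)) + (7*0 - (-2)*(-2)) + ((-2)*3 - (-6)*0) + ((-6)*(-8) - (-1)*3)
= 99
Area = |99|/2 = 49.5

49.5


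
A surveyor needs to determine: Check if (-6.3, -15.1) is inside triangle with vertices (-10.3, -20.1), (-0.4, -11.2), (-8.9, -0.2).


Cross products: AB x AP = 13.9, BC x BP = 98.05, CA x CP = 72.6
All same sign? yes

Yes, inside


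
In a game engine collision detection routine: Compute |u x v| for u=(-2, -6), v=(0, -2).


|u x v| = |(-2)*(-2) - (-6)*0|
= |4 - 0| = 4

4


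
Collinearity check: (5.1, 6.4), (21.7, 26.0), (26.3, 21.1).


Cross product: (21.7-5.1)*(21.1-6.4) - (26-6.4)*(26.3-5.1)
= -171.5

No, not collinear


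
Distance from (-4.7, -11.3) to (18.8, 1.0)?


dx=23.5, dy=12.3
d^2 = 23.5^2 + 12.3^2 = 703.54
d = sqrt(703.54) = 26.5243

26.5243


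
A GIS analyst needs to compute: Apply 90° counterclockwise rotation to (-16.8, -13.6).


90° CCW: (x,y) -> (-y, x)
(-16.8,-13.6) -> (13.6, -16.8)

(13.6, -16.8)


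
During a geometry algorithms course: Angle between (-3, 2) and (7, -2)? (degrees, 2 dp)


u.v = -25, |u| = sqrt(13) = 3.6056, |v| = sqrt(53) = 7.2801
cos(theta) = u.v/(|u||v|) = -25/sqrt(689) = -0.952424
theta = acos(-0.952424) = 162.26 degrees

162.26 degrees


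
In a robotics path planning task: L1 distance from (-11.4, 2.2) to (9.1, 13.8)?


|(-11.4)-9.1| + |2.2-13.8| = 20.5 + 11.6 = 32.1

32.1


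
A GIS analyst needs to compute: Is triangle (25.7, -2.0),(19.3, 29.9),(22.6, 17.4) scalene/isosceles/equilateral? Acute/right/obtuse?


Side lengths squared: AB^2=1058.57, BC^2=167.14, CA^2=385.97
Sorted: [167.14, 385.97, 1058.57]
By sides: Scalene, By angles: Obtuse

Scalene, Obtuse


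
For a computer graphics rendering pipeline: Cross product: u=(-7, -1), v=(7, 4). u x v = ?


u x v = u_x*v_y - u_y*v_x = (-7)*4 - (-1)*7
= (-28) - (-7) = -21

-21


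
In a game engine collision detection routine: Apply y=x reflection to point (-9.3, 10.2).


Reflection over y=x: (x,y) -> (y,x)
(-9.3, 10.2) -> (10.2, -9.3)

(10.2, -9.3)


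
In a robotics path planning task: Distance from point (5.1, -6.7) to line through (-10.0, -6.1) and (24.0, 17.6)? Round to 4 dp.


|cross product| = 378.27
|line direction| = sqrt(1717.69) = 41.445
Distance = 378.27/sqrt(1717.69) = 9.127

9.127


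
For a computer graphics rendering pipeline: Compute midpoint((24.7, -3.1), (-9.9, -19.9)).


M = ((24.7+(-9.9))/2, ((-3.1)+(-19.9))/2)
= (7.4, -11.5)

(7.4, -11.5)


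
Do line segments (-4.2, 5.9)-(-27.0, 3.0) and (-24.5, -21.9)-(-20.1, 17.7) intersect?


Cross products: d1=-681.56, d2=208.56, d3=574.97, d4=-315.15
d1*d2 < 0 and d3*d4 < 0? yes

Yes, they intersect


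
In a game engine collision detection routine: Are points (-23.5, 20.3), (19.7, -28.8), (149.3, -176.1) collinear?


Cross product: (19.7-(-23.5))*((-176.1)-20.3) - ((-28.8)-20.3)*(149.3-(-23.5))
= 0

Yes, collinear


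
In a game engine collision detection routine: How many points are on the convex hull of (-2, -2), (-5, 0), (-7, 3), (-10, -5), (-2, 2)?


Convex hull vertices (CCW): (-10, -5), (-2, -2), (-2, 2), (-7, 3)
Count = 4

4


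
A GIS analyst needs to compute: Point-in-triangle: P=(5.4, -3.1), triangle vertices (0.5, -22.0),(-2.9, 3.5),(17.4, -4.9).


Cross products: AB x AP = -189.21, BC x BP = -64.26, CA x CP = -235.62
All same sign? yes

Yes, inside


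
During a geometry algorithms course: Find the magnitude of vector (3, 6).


|u| = sqrt(3^2 + 6^2) = sqrt(45) = 6.7082

6.7082


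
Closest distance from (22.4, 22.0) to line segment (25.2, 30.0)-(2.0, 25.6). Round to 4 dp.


Project P onto AB: t = 0.1796 (clamped to [0,1])
Closest point on segment: (21.0327, 29.2096)
Distance: 7.3382

7.3382


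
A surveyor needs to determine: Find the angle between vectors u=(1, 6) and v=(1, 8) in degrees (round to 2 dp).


u.v = 49, |u| = sqrt(37) = 6.0828, |v| = sqrt(65) = 8.0623
cos(theta) = u.v/(|u||v|) = 49/sqrt(2405) = 0.999168
theta = acos(0.999168) = 2.34 degrees

2.34 degrees


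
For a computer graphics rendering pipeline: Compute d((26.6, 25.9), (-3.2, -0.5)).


dx=-29.8, dy=-26.4
d^2 = (-29.8)^2 + (-26.4)^2 = 1585
d = sqrt(1585) = 39.8121

39.8121


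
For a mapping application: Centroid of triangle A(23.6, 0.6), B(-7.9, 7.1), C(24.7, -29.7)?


Centroid = ((x_A+x_B+x_C)/3, (y_A+y_B+y_C)/3)
= ((23.6+(-7.9)+24.7)/3, (0.6+7.1+(-29.7))/3)
= (13.4667, -7.3333)

(13.4667, -7.3333)


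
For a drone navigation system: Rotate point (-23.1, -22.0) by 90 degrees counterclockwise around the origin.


90° CCW: (x,y) -> (-y, x)
(-23.1,-22) -> (22, -23.1)

(22, -23.1)


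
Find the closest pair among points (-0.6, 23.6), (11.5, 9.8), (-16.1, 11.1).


d(P0,P1) = 18.3535, d(P0,P2) = 19.9123, d(P1,P2) = 27.6306
Closest: P0 and P1

Closest pair: (-0.6, 23.6) and (11.5, 9.8), distance = 18.3535


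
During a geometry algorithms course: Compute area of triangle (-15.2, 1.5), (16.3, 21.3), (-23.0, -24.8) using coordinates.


Area = |x_A(y_B-y_C) + x_B(y_C-y_A) + x_C(y_A-y_B)|/2
= |(-700.72) + (-428.69) + 455.4|/2
= 674.01/2 = 337.005

337.005


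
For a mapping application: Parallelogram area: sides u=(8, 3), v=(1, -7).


|u x v| = |8*(-7) - 3*1|
= |(-56) - 3| = 59

59


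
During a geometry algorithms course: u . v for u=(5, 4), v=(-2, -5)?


u . v = u_x*v_x + u_y*v_y = 5*(-2) + 4*(-5)
= (-10) + (-20) = -30

-30


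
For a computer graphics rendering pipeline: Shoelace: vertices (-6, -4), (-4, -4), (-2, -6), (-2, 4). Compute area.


Shoelace sum: ((-6)*(-4) - (-4)*(-4)) + ((-4)*(-6) - (-2)*(-4)) + ((-2)*4 - (-2)*(-6)) + ((-2)*(-4) - (-6)*4)
= 36
Area = |36|/2 = 18

18


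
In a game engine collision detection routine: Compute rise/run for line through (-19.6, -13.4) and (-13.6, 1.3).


slope = (y2-y1)/(x2-x1) = (1.3-(-13.4))/((-13.6)-(-19.6)) = 14.7/6 = 2.45

2.45


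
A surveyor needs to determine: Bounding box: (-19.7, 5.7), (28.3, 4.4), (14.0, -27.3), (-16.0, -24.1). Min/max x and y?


x range: [-19.7, 28.3]
y range: [-27.3, 5.7]
Bounding box: (-19.7,-27.3) to (28.3,5.7)

(-19.7,-27.3) to (28.3,5.7)


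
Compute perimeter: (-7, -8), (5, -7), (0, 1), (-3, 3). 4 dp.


Sides: (-7, -8)->(5, -7): sqrt(145) = 12.041595, (5, -7)->(0, 1): sqrt(89) = 9.433981, (0, 1)->(-3, 3): sqrt(13) = 3.605551, (-3, 3)->(-7, -8): sqrt(137) = 11.7047
Sum = 36.785827
Perimeter = 36.7858

36.7858


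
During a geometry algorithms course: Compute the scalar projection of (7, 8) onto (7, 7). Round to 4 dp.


u.v = 105, |v| = sqrt(98) = 9.8995
Scalar projection = u.v / |v| = 105 / sqrt(98) = 10.6066

10.6066


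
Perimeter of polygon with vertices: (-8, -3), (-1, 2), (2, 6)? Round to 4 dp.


Sides: (-8, -3)->(-1, 2): sqrt(74) = 8.602325, (-1, 2)->(2, 6): sqrt(25) = 5, (2, 6)->(-8, -3): sqrt(181) = 13.453624
Sum = 27.055949
Perimeter = 27.0559

27.0559


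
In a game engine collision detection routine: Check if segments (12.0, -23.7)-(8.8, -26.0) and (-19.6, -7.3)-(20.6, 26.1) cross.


Cross products: d1=-1714.72, d2=-1700.3, d3=-125.16, d4=-139.58
d1*d2 < 0 and d3*d4 < 0? no

No, they don't intersect


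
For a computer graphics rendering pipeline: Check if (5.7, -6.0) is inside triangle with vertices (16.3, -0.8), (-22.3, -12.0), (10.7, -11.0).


Cross products: AB x AP = 82, BC x BP = 170, CA x CP = 79
All same sign? yes

Yes, inside


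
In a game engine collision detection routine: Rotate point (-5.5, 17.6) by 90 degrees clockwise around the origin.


90° CW: (x,y) -> (y, -x)
(-5.5,17.6) -> (17.6, 5.5)

(17.6, 5.5)


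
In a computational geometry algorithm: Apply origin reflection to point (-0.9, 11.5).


Reflection over origin: (x,y) -> (-x,-y)
(-0.9, 11.5) -> (0.9, -11.5)

(0.9, -11.5)


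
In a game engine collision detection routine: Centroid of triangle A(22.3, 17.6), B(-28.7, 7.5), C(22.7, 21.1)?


Centroid = ((x_A+x_B+x_C)/3, (y_A+y_B+y_C)/3)
= ((22.3+(-28.7)+22.7)/3, (17.6+7.5+21.1)/3)
= (5.4333, 15.4)

(5.4333, 15.4)


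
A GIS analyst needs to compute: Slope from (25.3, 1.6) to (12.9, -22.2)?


slope = (y2-y1)/(x2-x1) = ((-22.2)-1.6)/(12.9-25.3) = (-23.8)/(-12.4) = 1.9194

1.9194


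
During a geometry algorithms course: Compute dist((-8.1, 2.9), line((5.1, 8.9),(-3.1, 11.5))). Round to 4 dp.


|cross product| = 83.52
|line direction| = sqrt(74) = 8.6023
Distance = 83.52/sqrt(74) = 9.709

9.709


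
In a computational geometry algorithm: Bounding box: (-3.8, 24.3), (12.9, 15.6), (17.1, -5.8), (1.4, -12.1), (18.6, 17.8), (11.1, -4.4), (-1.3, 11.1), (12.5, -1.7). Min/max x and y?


x range: [-3.8, 18.6]
y range: [-12.1, 24.3]
Bounding box: (-3.8,-12.1) to (18.6,24.3)

(-3.8,-12.1) to (18.6,24.3)


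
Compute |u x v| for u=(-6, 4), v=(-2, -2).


|u x v| = |(-6)*(-2) - 4*(-2)|
= |12 - (-8)| = 20

20


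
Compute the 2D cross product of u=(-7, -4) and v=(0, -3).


u x v = u_x*v_y - u_y*v_x = (-7)*(-3) - (-4)*0
= 21 - 0 = 21

21


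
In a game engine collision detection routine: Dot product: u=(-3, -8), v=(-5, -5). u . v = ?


u . v = u_x*v_x + u_y*v_y = (-3)*(-5) + (-8)*(-5)
= 15 + 40 = 55

55


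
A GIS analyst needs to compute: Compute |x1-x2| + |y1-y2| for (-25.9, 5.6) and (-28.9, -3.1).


|(-25.9)-(-28.9)| + |5.6-(-3.1)| = 3 + 8.7 = 11.7

11.7


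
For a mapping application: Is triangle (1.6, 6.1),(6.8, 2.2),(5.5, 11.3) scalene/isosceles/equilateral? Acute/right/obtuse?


Side lengths squared: AB^2=42.25, BC^2=84.5, CA^2=42.25
Sorted: [42.25, 42.25, 84.5]
By sides: Isosceles, By angles: Right

Isosceles, Right


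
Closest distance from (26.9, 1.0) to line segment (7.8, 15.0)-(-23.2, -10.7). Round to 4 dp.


Project P onto AB: t = 0 (clamped to [0,1])
Closest point on segment: (7.8, 15)
Distance: 23.6814

23.6814


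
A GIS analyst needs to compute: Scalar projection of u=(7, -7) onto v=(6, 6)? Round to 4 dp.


u.v = 0, |v| = sqrt(72) = 8.4853
Scalar projection = u.v / |v| = 0 / sqrt(72) = 0

0


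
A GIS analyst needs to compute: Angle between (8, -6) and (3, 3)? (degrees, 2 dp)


u.v = 6, |u| = sqrt(100) = 10, |v| = sqrt(18) = 4.2426
cos(theta) = u.v/(|u||v|) = 6/sqrt(1800) = 0.141421
theta = acos(0.141421) = 81.87 degrees

81.87 degrees


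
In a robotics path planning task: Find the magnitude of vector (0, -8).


|u| = sqrt(0^2 + (-8)^2) = sqrt(64) = 8

8


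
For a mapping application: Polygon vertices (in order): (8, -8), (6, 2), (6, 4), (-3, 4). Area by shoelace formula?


Shoelace sum: (8*2 - 6*(-8)) + (6*4 - 6*2) + (6*4 - (-3)*4) + ((-3)*(-8) - 8*4)
= 104
Area = |104|/2 = 52

52


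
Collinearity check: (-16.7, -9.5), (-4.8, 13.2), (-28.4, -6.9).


Cross product: ((-4.8)-(-16.7))*((-6.9)-(-9.5)) - (13.2-(-9.5))*((-28.4)-(-16.7))
= 296.53

No, not collinear


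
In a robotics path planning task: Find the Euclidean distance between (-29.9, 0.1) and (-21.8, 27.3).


dx=8.1, dy=27.2
d^2 = 8.1^2 + 27.2^2 = 805.45
d = sqrt(805.45) = 28.3805

28.3805


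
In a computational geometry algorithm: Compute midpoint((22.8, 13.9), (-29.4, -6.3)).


M = ((22.8+(-29.4))/2, (13.9+(-6.3))/2)
= (-3.3, 3.8)

(-3.3, 3.8)


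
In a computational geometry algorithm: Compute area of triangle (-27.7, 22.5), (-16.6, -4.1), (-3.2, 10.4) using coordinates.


Area = |x_A(y_B-y_C) + x_B(y_C-y_A) + x_C(y_A-y_B)|/2
= |401.65 + 200.86 + (-85.12)|/2
= 517.39/2 = 258.695

258.695


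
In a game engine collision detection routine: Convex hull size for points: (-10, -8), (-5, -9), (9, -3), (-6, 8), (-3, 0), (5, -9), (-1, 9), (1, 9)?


Convex hull vertices (CCW): (-10, -8), (-5, -9), (5, -9), (9, -3), (1, 9), (-1, 9), (-6, 8)
Count = 7

7


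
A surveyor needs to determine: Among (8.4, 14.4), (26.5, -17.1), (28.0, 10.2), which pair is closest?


d(P0,P1) = 36.3299, d(P0,P2) = 20.0449, d(P1,P2) = 27.3412
Closest: P0 and P2

Closest pair: (8.4, 14.4) and (28.0, 10.2), distance = 20.0449


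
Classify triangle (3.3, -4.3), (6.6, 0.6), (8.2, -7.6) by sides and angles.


Side lengths squared: AB^2=34.9, BC^2=69.8, CA^2=34.9
Sorted: [34.9, 34.9, 69.8]
By sides: Isosceles, By angles: Right

Isosceles, Right


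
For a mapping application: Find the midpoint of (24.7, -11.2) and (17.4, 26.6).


M = ((24.7+17.4)/2, ((-11.2)+26.6)/2)
= (21.05, 7.7)

(21.05, 7.7)


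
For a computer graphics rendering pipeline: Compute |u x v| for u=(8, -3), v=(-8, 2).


|u x v| = |8*2 - (-3)*(-8)|
= |16 - 24| = 8

8


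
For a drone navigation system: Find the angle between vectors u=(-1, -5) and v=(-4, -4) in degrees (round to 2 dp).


u.v = 24, |u| = sqrt(26) = 5.099, |v| = sqrt(32) = 5.6569
cos(theta) = u.v/(|u||v|) = 24/sqrt(832) = 0.83205
theta = acos(0.83205) = 33.69 degrees

33.69 degrees


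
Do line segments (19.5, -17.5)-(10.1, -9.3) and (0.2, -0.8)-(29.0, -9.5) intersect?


Cross products: d1=-313.05, d2=-158.67, d3=1.28, d4=-153.1
d1*d2 < 0 and d3*d4 < 0? no

No, they don't intersect


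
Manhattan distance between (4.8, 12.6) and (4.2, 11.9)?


|4.8-4.2| + |12.6-11.9| = 0.6 + 0.7 = 1.3

1.3


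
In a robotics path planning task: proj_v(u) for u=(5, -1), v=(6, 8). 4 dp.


u.v = 22, |v| = sqrt(100) = 10
Scalar projection = u.v / |v| = 22 / sqrt(100) = 2.2

2.2


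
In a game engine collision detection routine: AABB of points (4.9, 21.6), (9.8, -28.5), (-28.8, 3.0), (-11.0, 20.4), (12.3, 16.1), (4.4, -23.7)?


x range: [-28.8, 12.3]
y range: [-28.5, 21.6]
Bounding box: (-28.8,-28.5) to (12.3,21.6)

(-28.8,-28.5) to (12.3,21.6)


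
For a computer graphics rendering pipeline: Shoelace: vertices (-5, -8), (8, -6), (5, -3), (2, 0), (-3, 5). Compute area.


Shoelace sum: ((-5)*(-6) - 8*(-8)) + (8*(-3) - 5*(-6)) + (5*0 - 2*(-3)) + (2*5 - (-3)*0) + ((-3)*(-8) - (-5)*5)
= 165
Area = |165|/2 = 82.5

82.5


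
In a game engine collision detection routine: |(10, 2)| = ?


|u| = sqrt(10^2 + 2^2) = sqrt(104) = 10.198

10.198


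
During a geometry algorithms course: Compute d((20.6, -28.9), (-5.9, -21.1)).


dx=-26.5, dy=7.8
d^2 = (-26.5)^2 + 7.8^2 = 763.09
d = sqrt(763.09) = 27.6241

27.6241


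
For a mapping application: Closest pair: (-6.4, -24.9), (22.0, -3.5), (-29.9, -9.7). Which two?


d(P0,P1) = 35.5601, d(P0,P2) = 27.9873, d(P1,P2) = 52.269
Closest: P0 and P2

Closest pair: (-6.4, -24.9) and (-29.9, -9.7), distance = 27.9873


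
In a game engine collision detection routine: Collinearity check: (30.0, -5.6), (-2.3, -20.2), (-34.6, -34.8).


Cross product: ((-2.3)-30)*((-34.8)-(-5.6)) - ((-20.2)-(-5.6))*((-34.6)-30)
= 0

Yes, collinear


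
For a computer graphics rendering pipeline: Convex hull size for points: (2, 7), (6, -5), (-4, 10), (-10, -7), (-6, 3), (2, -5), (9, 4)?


Convex hull vertices (CCW): (-10, -7), (6, -5), (9, 4), (-4, 10)
Count = 4

4


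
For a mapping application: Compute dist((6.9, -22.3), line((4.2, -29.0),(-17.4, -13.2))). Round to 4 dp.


|cross product| = 187.38
|line direction| = sqrt(716.2) = 26.7619
Distance = 187.38/sqrt(716.2) = 7.0017

7.0017


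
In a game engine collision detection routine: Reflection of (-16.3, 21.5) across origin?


Reflection over origin: (x,y) -> (-x,-y)
(-16.3, 21.5) -> (16.3, -21.5)

(16.3, -21.5)


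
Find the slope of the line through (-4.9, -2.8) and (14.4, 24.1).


slope = (y2-y1)/(x2-x1) = (24.1-(-2.8))/(14.4-(-4.9)) = 26.9/19.3 = 1.3938

1.3938


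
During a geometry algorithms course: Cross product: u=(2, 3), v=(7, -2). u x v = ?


u x v = u_x*v_y - u_y*v_x = 2*(-2) - 3*7
= (-4) - 21 = -25

-25


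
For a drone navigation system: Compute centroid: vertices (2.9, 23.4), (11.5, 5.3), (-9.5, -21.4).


Centroid = ((x_A+x_B+x_C)/3, (y_A+y_B+y_C)/3)
= ((2.9+11.5+(-9.5))/3, (23.4+5.3+(-21.4))/3)
= (1.6333, 2.4333)

(1.6333, 2.4333)


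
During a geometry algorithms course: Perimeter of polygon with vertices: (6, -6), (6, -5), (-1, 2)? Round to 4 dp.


Sides: (6, -6)->(6, -5): sqrt(1) = 1, (6, -5)->(-1, 2): sqrt(98) = 9.899495, (-1, 2)->(6, -6): sqrt(113) = 10.630146
Sum = 21.529641
Perimeter = 21.5296

21.5296


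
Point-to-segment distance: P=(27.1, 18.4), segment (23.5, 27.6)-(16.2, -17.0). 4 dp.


Project P onto AB: t = 0.188 (clamped to [0,1])
Closest point on segment: (22.1274, 19.2139)
Distance: 5.0388

5.0388


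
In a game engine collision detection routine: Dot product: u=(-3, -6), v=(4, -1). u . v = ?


u . v = u_x*v_x + u_y*v_y = (-3)*4 + (-6)*(-1)
= (-12) + 6 = -6

-6


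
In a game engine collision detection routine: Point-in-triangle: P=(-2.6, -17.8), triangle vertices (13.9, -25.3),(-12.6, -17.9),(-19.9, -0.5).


Cross products: AB x AP = -76.65, BC x BP = -174.73, CA x CP = -155.7
All same sign? yes

Yes, inside


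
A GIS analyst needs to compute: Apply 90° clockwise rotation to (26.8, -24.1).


90° CW: (x,y) -> (y, -x)
(26.8,-24.1) -> (-24.1, -26.8)

(-24.1, -26.8)


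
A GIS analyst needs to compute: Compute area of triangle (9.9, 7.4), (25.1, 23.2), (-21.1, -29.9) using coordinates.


Area = |x_A(y_B-y_C) + x_B(y_C-y_A) + x_C(y_A-y_B)|/2
= |525.69 + (-936.23) + 333.38|/2
= 77.16/2 = 38.58

38.58


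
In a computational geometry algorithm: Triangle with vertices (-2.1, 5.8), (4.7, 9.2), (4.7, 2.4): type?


Side lengths squared: AB^2=57.8, BC^2=46.24, CA^2=57.8
Sorted: [46.24, 57.8, 57.8]
By sides: Isosceles, By angles: Acute

Isosceles, Acute


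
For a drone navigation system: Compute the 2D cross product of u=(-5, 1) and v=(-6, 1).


u x v = u_x*v_y - u_y*v_x = (-5)*1 - 1*(-6)
= (-5) - (-6) = 1

1


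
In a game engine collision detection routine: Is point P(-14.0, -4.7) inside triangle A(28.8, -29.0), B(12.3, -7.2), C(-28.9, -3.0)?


Cross products: AB x AP = 532.09, BC x BP = 7.46, CA x CP = 289.31
All same sign? yes

Yes, inside


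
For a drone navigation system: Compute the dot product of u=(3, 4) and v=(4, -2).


u . v = u_x*v_x + u_y*v_y = 3*4 + 4*(-2)
= 12 + (-8) = 4

4


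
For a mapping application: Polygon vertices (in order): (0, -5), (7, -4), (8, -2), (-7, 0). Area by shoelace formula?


Shoelace sum: (0*(-4) - 7*(-5)) + (7*(-2) - 8*(-4)) + (8*0 - (-7)*(-2)) + ((-7)*(-5) - 0*0)
= 74
Area = |74|/2 = 37

37


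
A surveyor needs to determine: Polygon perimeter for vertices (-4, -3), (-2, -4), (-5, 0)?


Sides: (-4, -3)->(-2, -4): sqrt(5) = 2.236068, (-2, -4)->(-5, 0): sqrt(25) = 5, (-5, 0)->(-4, -3): sqrt(10) = 3.162278
Sum = 10.398346
Perimeter = 10.3983

10.3983


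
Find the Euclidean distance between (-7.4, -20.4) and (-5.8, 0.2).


dx=1.6, dy=20.6
d^2 = 1.6^2 + 20.6^2 = 426.92
d = sqrt(426.92) = 20.662

20.662


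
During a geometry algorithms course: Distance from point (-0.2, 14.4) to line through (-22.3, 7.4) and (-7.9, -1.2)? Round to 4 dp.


|cross product| = 290.86
|line direction| = sqrt(281.32) = 16.7726
Distance = 290.86/sqrt(281.32) = 17.3414

17.3414


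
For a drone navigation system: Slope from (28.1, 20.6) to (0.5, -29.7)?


slope = (y2-y1)/(x2-x1) = ((-29.7)-20.6)/(0.5-28.1) = (-50.3)/(-27.6) = 1.8225

1.8225


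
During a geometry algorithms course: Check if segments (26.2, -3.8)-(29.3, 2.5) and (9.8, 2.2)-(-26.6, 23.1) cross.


Cross products: d1=-124.36, d2=-418.47, d3=121.92, d4=416.03
d1*d2 < 0 and d3*d4 < 0? no

No, they don't intersect


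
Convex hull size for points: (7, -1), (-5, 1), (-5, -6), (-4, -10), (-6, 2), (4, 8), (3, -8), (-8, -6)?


Convex hull vertices (CCW): (-8, -6), (-4, -10), (3, -8), (7, -1), (4, 8), (-6, 2)
Count = 6

6


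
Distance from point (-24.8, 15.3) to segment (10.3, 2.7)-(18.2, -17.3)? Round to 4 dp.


Project P onto AB: t = 0 (clamped to [0,1])
Closest point on segment: (10.3, 2.7)
Distance: 37.293

37.293


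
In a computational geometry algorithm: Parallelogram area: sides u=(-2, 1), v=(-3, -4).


|u x v| = |(-2)*(-4) - 1*(-3)|
= |8 - (-3)| = 11

11


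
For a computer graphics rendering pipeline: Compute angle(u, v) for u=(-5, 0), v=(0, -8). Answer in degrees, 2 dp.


u.v = 0, |u| = sqrt(25) = 5, |v| = sqrt(64) = 8
cos(theta) = u.v/(|u||v|) = 0/sqrt(1600) = 0
theta = acos(0) = 90 degrees

90 degrees


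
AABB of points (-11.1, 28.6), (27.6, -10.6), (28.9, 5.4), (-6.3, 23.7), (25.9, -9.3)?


x range: [-11.1, 28.9]
y range: [-10.6, 28.6]
Bounding box: (-11.1,-10.6) to (28.9,28.6)

(-11.1,-10.6) to (28.9,28.6)


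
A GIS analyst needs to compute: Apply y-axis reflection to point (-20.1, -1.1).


Reflection over y-axis: (x,y) -> (-x,y)
(-20.1, -1.1) -> (20.1, -1.1)

(20.1, -1.1)


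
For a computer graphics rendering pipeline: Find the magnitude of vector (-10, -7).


|u| = sqrt((-10)^2 + (-7)^2) = sqrt(149) = 12.2066

12.2066


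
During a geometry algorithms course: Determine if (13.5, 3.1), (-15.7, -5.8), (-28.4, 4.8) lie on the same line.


Cross product: ((-15.7)-13.5)*(4.8-3.1) - ((-5.8)-3.1)*((-28.4)-13.5)
= -422.55

No, not collinear


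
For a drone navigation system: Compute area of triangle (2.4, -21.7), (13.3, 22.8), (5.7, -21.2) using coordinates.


Area = |x_A(y_B-y_C) + x_B(y_C-y_A) + x_C(y_A-y_B)|/2
= |105.6 + 6.65 + (-253.65)|/2
= 141.4/2 = 70.7

70.7


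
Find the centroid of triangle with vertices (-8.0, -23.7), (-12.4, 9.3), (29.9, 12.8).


Centroid = ((x_A+x_B+x_C)/3, (y_A+y_B+y_C)/3)
= (((-8)+(-12.4)+29.9)/3, ((-23.7)+9.3+12.8)/3)
= (3.1667, -0.5333)

(3.1667, -0.5333)


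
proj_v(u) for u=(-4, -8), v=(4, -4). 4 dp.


u.v = 16, |v| = sqrt(32) = 5.6569
Scalar projection = u.v / |v| = 16 / sqrt(32) = 2.8284

2.8284


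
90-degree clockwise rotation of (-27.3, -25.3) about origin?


90° CW: (x,y) -> (y, -x)
(-27.3,-25.3) -> (-25.3, 27.3)

(-25.3, 27.3)


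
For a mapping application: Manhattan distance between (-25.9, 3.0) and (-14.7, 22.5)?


|(-25.9)-(-14.7)| + |3-22.5| = 11.2 + 19.5 = 30.7

30.7


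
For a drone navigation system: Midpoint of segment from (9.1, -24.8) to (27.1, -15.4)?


M = ((9.1+27.1)/2, ((-24.8)+(-15.4))/2)
= (18.1, -20.1)

(18.1, -20.1)


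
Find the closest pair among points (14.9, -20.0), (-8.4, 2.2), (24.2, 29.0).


d(P0,P1) = 32.1828, d(P0,P2) = 49.8747, d(P1,P2) = 42.2019
Closest: P0 and P1

Closest pair: (14.9, -20.0) and (-8.4, 2.2), distance = 32.1828


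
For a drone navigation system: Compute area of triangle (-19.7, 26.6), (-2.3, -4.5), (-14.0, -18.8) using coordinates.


Area = |x_A(y_B-y_C) + x_B(y_C-y_A) + x_C(y_A-y_B)|/2
= |(-281.71) + 104.42 + (-435.4)|/2
= 612.69/2 = 306.345

306.345


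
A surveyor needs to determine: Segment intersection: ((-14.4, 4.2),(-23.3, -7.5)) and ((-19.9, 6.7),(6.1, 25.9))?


Cross products: d1=-170.6, d2=-303.92, d3=-86.6, d4=46.72
d1*d2 < 0 and d3*d4 < 0? no

No, they don't intersect


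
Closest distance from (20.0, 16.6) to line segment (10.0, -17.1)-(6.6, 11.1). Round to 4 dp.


Project P onto AB: t = 1 (clamped to [0,1])
Closest point on segment: (6.6, 11.1)
Distance: 14.4848

14.4848


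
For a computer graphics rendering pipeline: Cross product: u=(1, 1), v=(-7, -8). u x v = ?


u x v = u_x*v_y - u_y*v_x = 1*(-8) - 1*(-7)
= (-8) - (-7) = -1

-1


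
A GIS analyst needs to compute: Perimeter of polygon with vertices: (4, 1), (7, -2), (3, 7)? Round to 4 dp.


Sides: (4, 1)->(7, -2): sqrt(18) = 4.242641, (7, -2)->(3, 7): sqrt(97) = 9.848858, (3, 7)->(4, 1): sqrt(37) = 6.082763
Sum = 20.174262
Perimeter = 20.1743

20.1743


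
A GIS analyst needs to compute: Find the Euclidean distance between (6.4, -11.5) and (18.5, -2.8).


dx=12.1, dy=8.7
d^2 = 12.1^2 + 8.7^2 = 222.1
d = sqrt(222.1) = 14.903

14.903


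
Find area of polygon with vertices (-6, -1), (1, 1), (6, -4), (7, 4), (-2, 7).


Shoelace sum: ((-6)*1 - 1*(-1)) + (1*(-4) - 6*1) + (6*4 - 7*(-4)) + (7*7 - (-2)*4) + ((-2)*(-1) - (-6)*7)
= 138
Area = |138|/2 = 69

69


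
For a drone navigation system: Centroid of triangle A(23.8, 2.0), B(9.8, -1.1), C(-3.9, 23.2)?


Centroid = ((x_A+x_B+x_C)/3, (y_A+y_B+y_C)/3)
= ((23.8+9.8+(-3.9))/3, (2+(-1.1)+23.2)/3)
= (9.9, 8.0333)

(9.9, 8.0333)


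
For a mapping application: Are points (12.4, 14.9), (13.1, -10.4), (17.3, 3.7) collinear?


Cross product: (13.1-12.4)*(3.7-14.9) - ((-10.4)-14.9)*(17.3-12.4)
= 116.13

No, not collinear


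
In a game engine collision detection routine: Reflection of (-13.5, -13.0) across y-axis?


Reflection over y-axis: (x,y) -> (-x,y)
(-13.5, -13) -> (13.5, -13)

(13.5, -13)


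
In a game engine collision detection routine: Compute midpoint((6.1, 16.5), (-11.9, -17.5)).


M = ((6.1+(-11.9))/2, (16.5+(-17.5))/2)
= (-2.9, -0.5)

(-2.9, -0.5)


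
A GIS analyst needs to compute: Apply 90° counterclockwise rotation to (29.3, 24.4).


90° CCW: (x,y) -> (-y, x)
(29.3,24.4) -> (-24.4, 29.3)

(-24.4, 29.3)


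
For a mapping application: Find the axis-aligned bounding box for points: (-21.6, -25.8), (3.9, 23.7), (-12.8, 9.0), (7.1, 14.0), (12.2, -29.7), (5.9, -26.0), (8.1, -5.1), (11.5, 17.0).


x range: [-21.6, 12.2]
y range: [-29.7, 23.7]
Bounding box: (-21.6,-29.7) to (12.2,23.7)

(-21.6,-29.7) to (12.2,23.7)


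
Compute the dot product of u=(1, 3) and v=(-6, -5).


u . v = u_x*v_x + u_y*v_y = 1*(-6) + 3*(-5)
= (-6) + (-15) = -21

-21


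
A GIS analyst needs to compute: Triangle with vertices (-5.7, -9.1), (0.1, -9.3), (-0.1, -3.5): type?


Side lengths squared: AB^2=33.68, BC^2=33.68, CA^2=62.72
Sorted: [33.68, 33.68, 62.72]
By sides: Isosceles, By angles: Acute

Isosceles, Acute


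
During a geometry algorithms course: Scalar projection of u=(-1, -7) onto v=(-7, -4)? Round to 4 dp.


u.v = 35, |v| = sqrt(65) = 8.0623
Scalar projection = u.v / |v| = 35 / sqrt(65) = 4.3412

4.3412


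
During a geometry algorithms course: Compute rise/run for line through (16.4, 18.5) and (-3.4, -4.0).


slope = (y2-y1)/(x2-x1) = ((-4)-18.5)/((-3.4)-16.4) = (-22.5)/(-19.8) = 1.1364

1.1364


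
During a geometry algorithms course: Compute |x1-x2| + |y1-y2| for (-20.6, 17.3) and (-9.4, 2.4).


|(-20.6)-(-9.4)| + |17.3-2.4| = 11.2 + 14.9 = 26.1

26.1


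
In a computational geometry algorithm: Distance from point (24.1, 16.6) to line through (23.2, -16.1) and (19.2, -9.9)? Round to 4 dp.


|cross product| = 136.38
|line direction| = sqrt(54.44) = 7.3783
Distance = 136.38/sqrt(54.44) = 18.4838

18.4838


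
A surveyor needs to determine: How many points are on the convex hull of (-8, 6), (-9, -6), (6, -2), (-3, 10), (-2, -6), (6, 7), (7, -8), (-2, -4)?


Convex hull vertices (CCW): (-9, -6), (7, -8), (6, 7), (-3, 10), (-8, 6)
Count = 5

5


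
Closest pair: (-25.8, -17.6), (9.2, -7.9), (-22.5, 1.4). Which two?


d(P0,P1) = 36.3193, d(P0,P2) = 19.2844, d(P1,P2) = 33.036
Closest: P0 and P2

Closest pair: (-25.8, -17.6) and (-22.5, 1.4), distance = 19.2844


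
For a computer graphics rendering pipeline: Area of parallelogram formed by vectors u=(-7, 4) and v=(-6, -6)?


|u x v| = |(-7)*(-6) - 4*(-6)|
= |42 - (-24)| = 66

66


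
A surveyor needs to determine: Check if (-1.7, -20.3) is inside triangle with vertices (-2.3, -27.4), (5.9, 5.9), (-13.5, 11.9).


Cross products: AB x AP = 38.24, BC x BP = 553.88, CA x CP = 103.1
All same sign? yes

Yes, inside


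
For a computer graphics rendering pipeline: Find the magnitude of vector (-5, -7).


|u| = sqrt((-5)^2 + (-7)^2) = sqrt(74) = 8.6023

8.6023


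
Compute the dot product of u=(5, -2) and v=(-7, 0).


u . v = u_x*v_x + u_y*v_y = 5*(-7) + (-2)*0
= (-35) + 0 = -35

-35


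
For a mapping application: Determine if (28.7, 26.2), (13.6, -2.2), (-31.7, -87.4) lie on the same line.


Cross product: (13.6-28.7)*((-87.4)-26.2) - ((-2.2)-26.2)*((-31.7)-28.7)
= 0

Yes, collinear


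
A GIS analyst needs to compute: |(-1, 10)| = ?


|u| = sqrt((-1)^2 + 10^2) = sqrt(101) = 10.0499

10.0499


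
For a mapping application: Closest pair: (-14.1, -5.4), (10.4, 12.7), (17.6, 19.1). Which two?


d(P0,P1) = 30.4608, d(P0,P2) = 40.0642, d(P1,P2) = 9.6333
Closest: P1 and P2

Closest pair: (10.4, 12.7) and (17.6, 19.1), distance = 9.6333


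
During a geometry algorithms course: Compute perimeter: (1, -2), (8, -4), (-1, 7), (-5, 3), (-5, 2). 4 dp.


Sides: (1, -2)->(8, -4): sqrt(53) = 7.28011, (8, -4)->(-1, 7): sqrt(202) = 14.21267, (-1, 7)->(-5, 3): sqrt(32) = 5.656854, (-5, 3)->(-5, 2): sqrt(1) = 1, (-5, 2)->(1, -2): sqrt(52) = 7.211103
Sum = 35.360737
Perimeter = 35.3607

35.3607


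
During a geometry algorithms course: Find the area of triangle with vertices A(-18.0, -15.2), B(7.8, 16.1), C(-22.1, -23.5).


Area = |x_A(y_B-y_C) + x_B(y_C-y_A) + x_C(y_A-y_B)|/2
= |(-712.8) + (-64.74) + 691.73|/2
= 85.81/2 = 42.905

42.905


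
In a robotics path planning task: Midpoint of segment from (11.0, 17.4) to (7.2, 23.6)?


M = ((11+7.2)/2, (17.4+23.6)/2)
= (9.1, 20.5)

(9.1, 20.5)


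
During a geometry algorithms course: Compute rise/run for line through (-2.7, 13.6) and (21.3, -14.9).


slope = (y2-y1)/(x2-x1) = ((-14.9)-13.6)/(21.3-(-2.7)) = (-28.5)/24 = -1.1875

-1.1875


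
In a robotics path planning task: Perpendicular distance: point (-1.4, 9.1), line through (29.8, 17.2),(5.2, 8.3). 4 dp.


|cross product| = 78.42
|line direction| = sqrt(684.37) = 26.1605
Distance = 78.42/sqrt(684.37) = 2.9977

2.9977


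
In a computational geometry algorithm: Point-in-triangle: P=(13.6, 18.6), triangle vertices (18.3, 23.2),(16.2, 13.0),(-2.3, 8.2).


Cross products: AB x AP = -38.28, BC x BP = -116.08, CA x CP = -24.26
All same sign? yes

Yes, inside


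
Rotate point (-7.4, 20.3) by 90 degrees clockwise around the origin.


90° CW: (x,y) -> (y, -x)
(-7.4,20.3) -> (20.3, 7.4)

(20.3, 7.4)


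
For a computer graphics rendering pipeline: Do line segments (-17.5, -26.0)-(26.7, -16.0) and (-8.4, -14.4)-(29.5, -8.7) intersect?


Cross products: d1=-387.77, d2=-260.71, d3=421.72, d4=294.66
d1*d2 < 0 and d3*d4 < 0? no

No, they don't intersect


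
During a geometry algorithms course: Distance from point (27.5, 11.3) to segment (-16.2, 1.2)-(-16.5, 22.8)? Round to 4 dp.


Project P onto AB: t = 0.4394 (clamped to [0,1])
Closest point on segment: (-16.3318, 10.6912)
Distance: 43.836

43.836


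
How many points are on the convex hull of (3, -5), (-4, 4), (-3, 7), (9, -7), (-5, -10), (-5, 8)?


Convex hull vertices (CCW): (-5, -10), (9, -7), (-3, 7), (-5, 8)
Count = 4

4


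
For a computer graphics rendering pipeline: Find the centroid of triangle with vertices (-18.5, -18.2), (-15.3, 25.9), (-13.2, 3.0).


Centroid = ((x_A+x_B+x_C)/3, (y_A+y_B+y_C)/3)
= (((-18.5)+(-15.3)+(-13.2))/3, ((-18.2)+25.9+3)/3)
= (-15.6667, 3.5667)

(-15.6667, 3.5667)


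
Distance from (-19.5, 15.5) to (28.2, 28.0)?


dx=47.7, dy=12.5
d^2 = 47.7^2 + 12.5^2 = 2431.54
d = sqrt(2431.54) = 49.3106

49.3106


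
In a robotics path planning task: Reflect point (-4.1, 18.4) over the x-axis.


Reflection over x-axis: (x,y) -> (x,-y)
(-4.1, 18.4) -> (-4.1, -18.4)

(-4.1, -18.4)


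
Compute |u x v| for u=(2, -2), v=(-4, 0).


|u x v| = |2*0 - (-2)*(-4)|
= |0 - 8| = 8

8


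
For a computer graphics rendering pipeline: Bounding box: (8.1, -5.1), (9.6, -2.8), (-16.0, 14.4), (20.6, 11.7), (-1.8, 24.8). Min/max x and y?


x range: [-16, 20.6]
y range: [-5.1, 24.8]
Bounding box: (-16,-5.1) to (20.6,24.8)

(-16,-5.1) to (20.6,24.8)


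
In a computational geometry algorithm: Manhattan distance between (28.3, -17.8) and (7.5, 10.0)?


|28.3-7.5| + |(-17.8)-10| = 20.8 + 27.8 = 48.6

48.6


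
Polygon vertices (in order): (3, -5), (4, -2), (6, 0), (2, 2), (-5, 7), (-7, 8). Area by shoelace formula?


Shoelace sum: (3*(-2) - 4*(-5)) + (4*0 - 6*(-2)) + (6*2 - 2*0) + (2*7 - (-5)*2) + ((-5)*8 - (-7)*7) + ((-7)*(-5) - 3*8)
= 82
Area = |82|/2 = 41

41


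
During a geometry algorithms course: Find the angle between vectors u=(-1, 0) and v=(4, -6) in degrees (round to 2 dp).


u.v = -4, |u| = sqrt(1) = 1, |v| = sqrt(52) = 7.2111
cos(theta) = u.v/(|u||v|) = -4/sqrt(52) = -0.5547
theta = acos(-0.5547) = 123.69 degrees

123.69 degrees


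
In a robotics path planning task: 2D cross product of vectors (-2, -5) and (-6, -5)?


u x v = u_x*v_y - u_y*v_x = (-2)*(-5) - (-5)*(-6)
= 10 - 30 = -20

-20


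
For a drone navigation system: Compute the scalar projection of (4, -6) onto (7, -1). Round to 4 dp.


u.v = 34, |v| = sqrt(50) = 7.0711
Scalar projection = u.v / |v| = 34 / sqrt(50) = 4.8083

4.8083


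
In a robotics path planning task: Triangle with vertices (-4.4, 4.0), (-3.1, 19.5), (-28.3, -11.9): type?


Side lengths squared: AB^2=241.94, BC^2=1621, CA^2=824.02
Sorted: [241.94, 824.02, 1621]
By sides: Scalene, By angles: Obtuse

Scalene, Obtuse


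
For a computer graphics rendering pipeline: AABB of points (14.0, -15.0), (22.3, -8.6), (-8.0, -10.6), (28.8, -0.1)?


x range: [-8, 28.8]
y range: [-15, -0.1]
Bounding box: (-8,-15) to (28.8,-0.1)

(-8,-15) to (28.8,-0.1)


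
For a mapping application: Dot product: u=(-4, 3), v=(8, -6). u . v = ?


u . v = u_x*v_x + u_y*v_y = (-4)*8 + 3*(-6)
= (-32) + (-18) = -50

-50


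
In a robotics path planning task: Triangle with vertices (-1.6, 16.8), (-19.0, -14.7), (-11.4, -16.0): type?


Side lengths squared: AB^2=1295.01, BC^2=59.45, CA^2=1171.88
Sorted: [59.45, 1171.88, 1295.01]
By sides: Scalene, By angles: Obtuse

Scalene, Obtuse


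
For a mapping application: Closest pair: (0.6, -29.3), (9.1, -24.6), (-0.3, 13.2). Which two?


d(P0,P1) = 9.7129, d(P0,P2) = 42.5095, d(P1,P2) = 38.9513
Closest: P0 and P1

Closest pair: (0.6, -29.3) and (9.1, -24.6), distance = 9.7129


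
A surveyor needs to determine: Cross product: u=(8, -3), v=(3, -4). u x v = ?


u x v = u_x*v_y - u_y*v_x = 8*(-4) - (-3)*3
= (-32) - (-9) = -23

-23


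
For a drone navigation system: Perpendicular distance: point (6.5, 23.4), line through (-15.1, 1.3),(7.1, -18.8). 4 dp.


|cross product| = 924.78
|line direction| = sqrt(896.85) = 29.9475
Distance = 924.78/sqrt(896.85) = 30.8801

30.8801


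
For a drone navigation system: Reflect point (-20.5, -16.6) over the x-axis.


Reflection over x-axis: (x,y) -> (x,-y)
(-20.5, -16.6) -> (-20.5, 16.6)

(-20.5, 16.6)


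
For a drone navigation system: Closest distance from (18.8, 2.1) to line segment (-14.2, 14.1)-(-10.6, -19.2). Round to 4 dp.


Project P onto AB: t = 0.4621 (clamped to [0,1])
Closest point on segment: (-12.5365, -1.2877)
Distance: 31.5191

31.5191


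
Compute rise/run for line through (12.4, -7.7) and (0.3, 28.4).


slope = (y2-y1)/(x2-x1) = (28.4-(-7.7))/(0.3-12.4) = 36.1/(-12.1) = -2.9835

-2.9835


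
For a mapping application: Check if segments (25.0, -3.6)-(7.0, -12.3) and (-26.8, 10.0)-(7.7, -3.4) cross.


Cross products: d1=224.92, d2=-316.43, d3=-695.46, d4=-154.11
d1*d2 < 0 and d3*d4 < 0? no

No, they don't intersect


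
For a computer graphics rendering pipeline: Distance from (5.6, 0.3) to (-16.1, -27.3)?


dx=-21.7, dy=-27.6
d^2 = (-21.7)^2 + (-27.6)^2 = 1232.65
d = sqrt(1232.65) = 35.1091

35.1091


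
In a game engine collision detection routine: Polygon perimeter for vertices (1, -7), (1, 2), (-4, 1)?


Sides: (1, -7)->(1, 2): sqrt(81) = 9, (1, 2)->(-4, 1): sqrt(26) = 5.09902, (-4, 1)->(1, -7): sqrt(89) = 9.433981
Sum = 23.533001
Perimeter = 23.533

23.533


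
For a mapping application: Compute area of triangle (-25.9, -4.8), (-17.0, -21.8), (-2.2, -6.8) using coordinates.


Area = |x_A(y_B-y_C) + x_B(y_C-y_A) + x_C(y_A-y_B)|/2
= |388.5 + 34 + (-37.4)|/2
= 385.1/2 = 192.55

192.55


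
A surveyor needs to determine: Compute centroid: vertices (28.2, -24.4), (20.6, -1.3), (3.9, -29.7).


Centroid = ((x_A+x_B+x_C)/3, (y_A+y_B+y_C)/3)
= ((28.2+20.6+3.9)/3, ((-24.4)+(-1.3)+(-29.7))/3)
= (17.5667, -18.4667)

(17.5667, -18.4667)


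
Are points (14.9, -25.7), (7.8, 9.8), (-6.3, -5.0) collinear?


Cross product: (7.8-14.9)*((-5)-(-25.7)) - (9.8-(-25.7))*((-6.3)-14.9)
= 605.63

No, not collinear


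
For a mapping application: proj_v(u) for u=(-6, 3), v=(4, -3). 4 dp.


u.v = -33, |v| = sqrt(25) = 5
Scalar projection = u.v / |v| = -33 / sqrt(25) = -6.6

-6.6


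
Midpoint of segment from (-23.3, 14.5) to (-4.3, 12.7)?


M = (((-23.3)+(-4.3))/2, (14.5+12.7)/2)
= (-13.8, 13.6)

(-13.8, 13.6)


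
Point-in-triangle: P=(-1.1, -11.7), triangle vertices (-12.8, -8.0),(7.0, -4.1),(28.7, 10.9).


Cross products: AB x AP = -118.89, BC x BP = -43.42, CA x CP = 374.68
All same sign? no

No, outside


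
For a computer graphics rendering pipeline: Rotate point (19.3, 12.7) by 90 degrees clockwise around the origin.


90° CW: (x,y) -> (y, -x)
(19.3,12.7) -> (12.7, -19.3)

(12.7, -19.3)


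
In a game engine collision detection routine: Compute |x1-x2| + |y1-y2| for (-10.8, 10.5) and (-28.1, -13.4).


|(-10.8)-(-28.1)| + |10.5-(-13.4)| = 17.3 + 23.9 = 41.2

41.2
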